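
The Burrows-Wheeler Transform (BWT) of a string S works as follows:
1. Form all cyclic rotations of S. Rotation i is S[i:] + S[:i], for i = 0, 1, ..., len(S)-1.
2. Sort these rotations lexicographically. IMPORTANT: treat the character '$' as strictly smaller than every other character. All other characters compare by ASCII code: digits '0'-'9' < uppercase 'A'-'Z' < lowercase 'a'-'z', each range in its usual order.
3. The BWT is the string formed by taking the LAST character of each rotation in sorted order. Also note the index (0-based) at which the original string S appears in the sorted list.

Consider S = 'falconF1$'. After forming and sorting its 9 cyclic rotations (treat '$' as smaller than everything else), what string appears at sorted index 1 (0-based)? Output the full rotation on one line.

Answer: 1$falconF

Derivation:
All 9 rotations (rotation i = S[i:]+S[:i]):
  rot[0] = falconF1$
  rot[1] = alconF1$f
  rot[2] = lconF1$fa
  rot[3] = conF1$fal
  rot[4] = onF1$falc
  rot[5] = nF1$falco
  rot[6] = F1$falcon
  rot[7] = 1$falconF
  rot[8] = $falconF1
Sorted (with $ < everything):
  sorted[0] = $falconF1
  sorted[1] = 1$falconF
  sorted[2] = F1$falcon
  sorted[3] = alconF1$f
  sorted[4] = conF1$fal
  sorted[5] = falconF1$
  sorted[6] = lconF1$fa
  sorted[7] = nF1$falco
  sorted[8] = onF1$falc
sorted[1] = 1$falconF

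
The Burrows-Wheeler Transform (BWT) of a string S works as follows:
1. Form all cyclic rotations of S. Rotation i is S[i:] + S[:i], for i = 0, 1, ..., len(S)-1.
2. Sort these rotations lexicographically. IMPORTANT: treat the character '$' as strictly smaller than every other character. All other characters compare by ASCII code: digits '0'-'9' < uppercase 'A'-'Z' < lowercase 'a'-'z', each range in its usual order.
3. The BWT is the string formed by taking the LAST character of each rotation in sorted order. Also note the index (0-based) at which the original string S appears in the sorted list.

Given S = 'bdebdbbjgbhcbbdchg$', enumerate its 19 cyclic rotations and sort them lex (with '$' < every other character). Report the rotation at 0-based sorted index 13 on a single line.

All 19 rotations (rotation i = S[i:]+S[:i]):
  rot[0] = bdebdbbjgbhcbbdchg$
  rot[1] = debdbbjgbhcbbdchg$b
  rot[2] = ebdbbjgbhcbbdchg$bd
  rot[3] = bdbbjgbhcbbdchg$bde
  rot[4] = dbbjgbhcbbdchg$bdeb
  rot[5] = bbjgbhcbbdchg$bdebd
  rot[6] = bjgbhcbbdchg$bdebdb
  rot[7] = jgbhcbbdchg$bdebdbb
  rot[8] = gbhcbbdchg$bdebdbbj
  rot[9] = bhcbbdchg$bdebdbbjg
  rot[10] = hcbbdchg$bdebdbbjgb
  rot[11] = cbbdchg$bdebdbbjgbh
  rot[12] = bbdchg$bdebdbbjgbhc
  rot[13] = bdchg$bdebdbbjgbhcb
  rot[14] = dchg$bdebdbbjgbhcbb
  rot[15] = chg$bdebdbbjgbhcbbd
  rot[16] = hg$bdebdbbjgbhcbbdc
  rot[17] = g$bdebdbbjgbhcbbdch
  rot[18] = $bdebdbbjgbhcbbdchg
Sorted (with $ < everything):
  sorted[0] = $bdebdbbjgbhcbbdchg
  sorted[1] = bbdchg$bdebdbbjgbhc
  sorted[2] = bbjgbhcbbdchg$bdebd
  sorted[3] = bdbbjgbhcbbdchg$bde
  sorted[4] = bdchg$bdebdbbjgbhcb
  sorted[5] = bdebdbbjgbhcbbdchg$
  sorted[6] = bhcbbdchg$bdebdbbjg
  sorted[7] = bjgbhcbbdchg$bdebdb
  sorted[8] = cbbdchg$bdebdbbjgbh
  sorted[9] = chg$bdebdbbjgbhcbbd
  sorted[10] = dbbjgbhcbbdchg$bdeb
  sorted[11] = dchg$bdebdbbjgbhcbb
  sorted[12] = debdbbjgbhcbbdchg$b
  sorted[13] = ebdbbjgbhcbbdchg$bd
  sorted[14] = g$bdebdbbjgbhcbbdch
  sorted[15] = gbhcbbdchg$bdebdbbj
  sorted[16] = hcbbdchg$bdebdbbjgb
  sorted[17] = hg$bdebdbbjgbhcbbdc
  sorted[18] = jgbhcbbdchg$bdebdbb
sorted[13] = ebdbbjgbhcbbdchg$bd

Answer: ebdbbjgbhcbbdchg$bd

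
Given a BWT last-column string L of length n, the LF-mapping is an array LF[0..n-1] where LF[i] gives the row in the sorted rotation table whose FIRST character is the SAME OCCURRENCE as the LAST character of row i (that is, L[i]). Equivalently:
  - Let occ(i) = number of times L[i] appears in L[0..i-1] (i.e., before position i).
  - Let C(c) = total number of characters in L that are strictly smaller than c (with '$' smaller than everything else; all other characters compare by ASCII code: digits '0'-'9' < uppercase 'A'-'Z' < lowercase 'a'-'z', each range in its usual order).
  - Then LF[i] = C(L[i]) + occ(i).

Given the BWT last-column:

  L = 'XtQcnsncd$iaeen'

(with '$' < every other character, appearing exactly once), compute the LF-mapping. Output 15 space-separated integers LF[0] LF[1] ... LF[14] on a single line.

Answer: 2 14 1 4 10 13 11 5 6 0 9 3 7 8 12

Derivation:
Char counts: '$':1, 'Q':1, 'X':1, 'a':1, 'c':2, 'd':1, 'e':2, 'i':1, 'n':3, 's':1, 't':1
C (first-col start): C('$')=0, C('Q')=1, C('X')=2, C('a')=3, C('c')=4, C('d')=6, C('e')=7, C('i')=9, C('n')=10, C('s')=13, C('t')=14
L[0]='X': occ=0, LF[0]=C('X')+0=2+0=2
L[1]='t': occ=0, LF[1]=C('t')+0=14+0=14
L[2]='Q': occ=0, LF[2]=C('Q')+0=1+0=1
L[3]='c': occ=0, LF[3]=C('c')+0=4+0=4
L[4]='n': occ=0, LF[4]=C('n')+0=10+0=10
L[5]='s': occ=0, LF[5]=C('s')+0=13+0=13
L[6]='n': occ=1, LF[6]=C('n')+1=10+1=11
L[7]='c': occ=1, LF[7]=C('c')+1=4+1=5
L[8]='d': occ=0, LF[8]=C('d')+0=6+0=6
L[9]='$': occ=0, LF[9]=C('$')+0=0+0=0
L[10]='i': occ=0, LF[10]=C('i')+0=9+0=9
L[11]='a': occ=0, LF[11]=C('a')+0=3+0=3
L[12]='e': occ=0, LF[12]=C('e')+0=7+0=7
L[13]='e': occ=1, LF[13]=C('e')+1=7+1=8
L[14]='n': occ=2, LF[14]=C('n')+2=10+2=12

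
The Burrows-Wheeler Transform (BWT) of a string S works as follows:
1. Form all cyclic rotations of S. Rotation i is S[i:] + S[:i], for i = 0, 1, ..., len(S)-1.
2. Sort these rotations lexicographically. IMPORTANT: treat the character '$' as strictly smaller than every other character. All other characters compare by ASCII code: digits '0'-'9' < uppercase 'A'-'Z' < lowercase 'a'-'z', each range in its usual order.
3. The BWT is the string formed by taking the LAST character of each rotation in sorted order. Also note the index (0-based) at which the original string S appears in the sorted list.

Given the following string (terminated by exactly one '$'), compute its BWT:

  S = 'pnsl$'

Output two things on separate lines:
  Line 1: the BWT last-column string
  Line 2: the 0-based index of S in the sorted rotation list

Answer: lsp$n
3

Derivation:
All 5 rotations (rotation i = S[i:]+S[:i]):
  rot[0] = pnsl$
  rot[1] = nsl$p
  rot[2] = sl$pn
  rot[3] = l$pns
  rot[4] = $pnsl
Sorted (with $ < everything):
  sorted[0] = $pnsl  (last char: 'l')
  sorted[1] = l$pns  (last char: 's')
  sorted[2] = nsl$p  (last char: 'p')
  sorted[3] = pnsl$  (last char: '$')
  sorted[4] = sl$pn  (last char: 'n')
Last column: lsp$n
Original string S is at sorted index 3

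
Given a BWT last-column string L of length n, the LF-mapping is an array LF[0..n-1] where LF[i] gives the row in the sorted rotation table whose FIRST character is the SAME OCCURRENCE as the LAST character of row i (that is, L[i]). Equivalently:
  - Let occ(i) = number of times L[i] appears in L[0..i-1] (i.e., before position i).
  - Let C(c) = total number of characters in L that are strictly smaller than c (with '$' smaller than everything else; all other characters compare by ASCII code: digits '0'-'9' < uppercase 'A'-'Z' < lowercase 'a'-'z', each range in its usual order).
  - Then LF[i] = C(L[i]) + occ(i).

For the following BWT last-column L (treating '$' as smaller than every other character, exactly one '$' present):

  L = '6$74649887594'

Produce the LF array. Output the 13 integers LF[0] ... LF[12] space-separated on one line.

Char counts: '$':1, '4':3, '5':1, '6':2, '7':2, '8':2, '9':2
C (first-col start): C('$')=0, C('4')=1, C('5')=4, C('6')=5, C('7')=7, C('8')=9, C('9')=11
L[0]='6': occ=0, LF[0]=C('6')+0=5+0=5
L[1]='$': occ=0, LF[1]=C('$')+0=0+0=0
L[2]='7': occ=0, LF[2]=C('7')+0=7+0=7
L[3]='4': occ=0, LF[3]=C('4')+0=1+0=1
L[4]='6': occ=1, LF[4]=C('6')+1=5+1=6
L[5]='4': occ=1, LF[5]=C('4')+1=1+1=2
L[6]='9': occ=0, LF[6]=C('9')+0=11+0=11
L[7]='8': occ=0, LF[7]=C('8')+0=9+0=9
L[8]='8': occ=1, LF[8]=C('8')+1=9+1=10
L[9]='7': occ=1, LF[9]=C('7')+1=7+1=8
L[10]='5': occ=0, LF[10]=C('5')+0=4+0=4
L[11]='9': occ=1, LF[11]=C('9')+1=11+1=12
L[12]='4': occ=2, LF[12]=C('4')+2=1+2=3

Answer: 5 0 7 1 6 2 11 9 10 8 4 12 3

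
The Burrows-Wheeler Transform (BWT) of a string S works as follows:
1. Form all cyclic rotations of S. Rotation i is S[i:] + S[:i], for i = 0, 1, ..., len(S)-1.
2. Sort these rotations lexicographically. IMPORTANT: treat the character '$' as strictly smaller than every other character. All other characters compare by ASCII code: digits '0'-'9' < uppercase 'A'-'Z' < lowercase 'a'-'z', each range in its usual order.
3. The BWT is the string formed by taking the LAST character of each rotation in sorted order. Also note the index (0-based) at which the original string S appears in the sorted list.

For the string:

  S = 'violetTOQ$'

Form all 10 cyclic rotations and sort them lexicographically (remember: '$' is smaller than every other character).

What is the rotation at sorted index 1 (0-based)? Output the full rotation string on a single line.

Answer: OQ$violetT

Derivation:
All 10 rotations (rotation i = S[i:]+S[:i]):
  rot[0] = violetTOQ$
  rot[1] = ioletTOQ$v
  rot[2] = oletTOQ$vi
  rot[3] = letTOQ$vio
  rot[4] = etTOQ$viol
  rot[5] = tTOQ$viole
  rot[6] = TOQ$violet
  rot[7] = OQ$violetT
  rot[8] = Q$violetTO
  rot[9] = $violetTOQ
Sorted (with $ < everything):
  sorted[0] = $violetTOQ
  sorted[1] = OQ$violetT
  sorted[2] = Q$violetTO
  sorted[3] = TOQ$violet
  sorted[4] = etTOQ$viol
  sorted[5] = ioletTOQ$v
  sorted[6] = letTOQ$vio
  sorted[7] = oletTOQ$vi
  sorted[8] = tTOQ$viole
  sorted[9] = violetTOQ$
sorted[1] = OQ$violetT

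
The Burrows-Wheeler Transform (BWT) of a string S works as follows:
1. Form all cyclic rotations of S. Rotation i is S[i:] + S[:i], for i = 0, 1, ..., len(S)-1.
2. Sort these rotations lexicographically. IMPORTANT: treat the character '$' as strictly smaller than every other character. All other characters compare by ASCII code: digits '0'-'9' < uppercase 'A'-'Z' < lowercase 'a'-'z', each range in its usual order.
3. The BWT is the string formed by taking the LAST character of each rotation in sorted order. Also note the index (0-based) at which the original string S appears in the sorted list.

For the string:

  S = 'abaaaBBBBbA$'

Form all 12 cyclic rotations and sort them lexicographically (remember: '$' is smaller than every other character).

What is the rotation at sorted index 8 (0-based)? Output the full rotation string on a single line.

Answer: aaaBBBBbA$ab

Derivation:
All 12 rotations (rotation i = S[i:]+S[:i]):
  rot[0] = abaaaBBBBbA$
  rot[1] = baaaBBBBbA$a
  rot[2] = aaaBBBBbA$ab
  rot[3] = aaBBBBbA$aba
  rot[4] = aBBBBbA$abaa
  rot[5] = BBBBbA$abaaa
  rot[6] = BBBbA$abaaaB
  rot[7] = BBbA$abaaaBB
  rot[8] = BbA$abaaaBBB
  rot[9] = bA$abaaaBBBB
  rot[10] = A$abaaaBBBBb
  rot[11] = $abaaaBBBBbA
Sorted (with $ < everything):
  sorted[0] = $abaaaBBBBbA
  sorted[1] = A$abaaaBBBBb
  sorted[2] = BBBBbA$abaaa
  sorted[3] = BBBbA$abaaaB
  sorted[4] = BBbA$abaaaBB
  sorted[5] = BbA$abaaaBBB
  sorted[6] = aBBBBbA$abaa
  sorted[7] = aaBBBBbA$aba
  sorted[8] = aaaBBBBbA$ab
  sorted[9] = abaaaBBBBbA$
  sorted[10] = bA$abaaaBBBB
  sorted[11] = baaaBBBBbA$a
sorted[8] = aaaBBBBbA$ab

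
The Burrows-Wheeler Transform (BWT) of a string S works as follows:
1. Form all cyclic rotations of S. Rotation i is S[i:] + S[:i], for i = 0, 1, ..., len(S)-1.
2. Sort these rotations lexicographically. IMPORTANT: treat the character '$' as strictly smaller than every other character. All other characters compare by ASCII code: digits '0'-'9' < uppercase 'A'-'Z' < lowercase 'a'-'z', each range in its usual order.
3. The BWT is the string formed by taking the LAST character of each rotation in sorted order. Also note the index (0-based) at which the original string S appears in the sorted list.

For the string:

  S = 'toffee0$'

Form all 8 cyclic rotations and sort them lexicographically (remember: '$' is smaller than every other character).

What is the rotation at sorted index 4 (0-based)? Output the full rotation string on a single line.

Answer: fee0$tof

Derivation:
All 8 rotations (rotation i = S[i:]+S[:i]):
  rot[0] = toffee0$
  rot[1] = offee0$t
  rot[2] = ffee0$to
  rot[3] = fee0$tof
  rot[4] = ee0$toff
  rot[5] = e0$toffe
  rot[6] = 0$toffee
  rot[7] = $toffee0
Sorted (with $ < everything):
  sorted[0] = $toffee0
  sorted[1] = 0$toffee
  sorted[2] = e0$toffe
  sorted[3] = ee0$toff
  sorted[4] = fee0$tof
  sorted[5] = ffee0$to
  sorted[6] = offee0$t
  sorted[7] = toffee0$
sorted[4] = fee0$tof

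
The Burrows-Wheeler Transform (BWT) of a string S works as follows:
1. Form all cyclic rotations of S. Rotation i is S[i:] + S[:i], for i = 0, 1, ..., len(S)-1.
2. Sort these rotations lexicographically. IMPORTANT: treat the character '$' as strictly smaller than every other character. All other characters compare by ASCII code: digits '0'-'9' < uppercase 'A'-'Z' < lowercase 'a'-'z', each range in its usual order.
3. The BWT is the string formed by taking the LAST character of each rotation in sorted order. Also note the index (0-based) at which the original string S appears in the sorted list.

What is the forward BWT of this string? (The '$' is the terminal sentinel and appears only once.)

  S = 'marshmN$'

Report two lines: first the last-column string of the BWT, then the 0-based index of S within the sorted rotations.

All 8 rotations (rotation i = S[i:]+S[:i]):
  rot[0] = marshmN$
  rot[1] = arshmN$m
  rot[2] = rshmN$ma
  rot[3] = shmN$mar
  rot[4] = hmN$mars
  rot[5] = mN$marsh
  rot[6] = N$marshm
  rot[7] = $marshmN
Sorted (with $ < everything):
  sorted[0] = $marshmN  (last char: 'N')
  sorted[1] = N$marshm  (last char: 'm')
  sorted[2] = arshmN$m  (last char: 'm')
  sorted[3] = hmN$mars  (last char: 's')
  sorted[4] = mN$marsh  (last char: 'h')
  sorted[5] = marshmN$  (last char: '$')
  sorted[6] = rshmN$ma  (last char: 'a')
  sorted[7] = shmN$mar  (last char: 'r')
Last column: Nmmsh$ar
Original string S is at sorted index 5

Answer: Nmmsh$ar
5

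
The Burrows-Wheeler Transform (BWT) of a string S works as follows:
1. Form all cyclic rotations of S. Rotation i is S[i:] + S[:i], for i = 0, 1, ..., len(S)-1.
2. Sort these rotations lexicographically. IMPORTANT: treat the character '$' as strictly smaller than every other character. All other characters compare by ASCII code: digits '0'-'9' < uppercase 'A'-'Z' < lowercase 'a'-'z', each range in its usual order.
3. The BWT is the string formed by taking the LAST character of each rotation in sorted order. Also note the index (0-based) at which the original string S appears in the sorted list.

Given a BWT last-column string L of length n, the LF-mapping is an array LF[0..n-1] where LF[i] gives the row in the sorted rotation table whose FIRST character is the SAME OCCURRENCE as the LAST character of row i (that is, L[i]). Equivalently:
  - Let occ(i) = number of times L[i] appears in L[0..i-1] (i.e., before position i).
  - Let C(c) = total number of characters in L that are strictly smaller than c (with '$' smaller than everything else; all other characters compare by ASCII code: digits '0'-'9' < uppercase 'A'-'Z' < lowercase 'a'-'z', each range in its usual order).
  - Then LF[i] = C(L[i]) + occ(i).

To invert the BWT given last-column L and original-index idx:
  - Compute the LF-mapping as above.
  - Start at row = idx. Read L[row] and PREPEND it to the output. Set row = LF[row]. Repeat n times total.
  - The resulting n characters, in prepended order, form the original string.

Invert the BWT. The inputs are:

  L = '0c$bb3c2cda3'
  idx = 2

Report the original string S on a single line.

LF mapping: 1 8 0 6 7 3 9 2 10 11 5 4
Walk LF starting at row 2, prepending L[row]:
  step 1: row=2, L[2]='$', prepend. Next row=LF[2]=0
  step 2: row=0, L[0]='0', prepend. Next row=LF[0]=1
  step 3: row=1, L[1]='c', prepend. Next row=LF[1]=8
  step 4: row=8, L[8]='c', prepend. Next row=LF[8]=10
  step 5: row=10, L[10]='a', prepend. Next row=LF[10]=5
  step 6: row=5, L[5]='3', prepend. Next row=LF[5]=3
  step 7: row=3, L[3]='b', prepend. Next row=LF[3]=6
  step 8: row=6, L[6]='c', prepend. Next row=LF[6]=9
  step 9: row=9, L[9]='d', prepend. Next row=LF[9]=11
  step 10: row=11, L[11]='3', prepend. Next row=LF[11]=4
  step 11: row=4, L[4]='b', prepend. Next row=LF[4]=7
  step 12: row=7, L[7]='2', prepend. Next row=LF[7]=2
Reversed output: 2b3dcb3acc0$

Answer: 2b3dcb3acc0$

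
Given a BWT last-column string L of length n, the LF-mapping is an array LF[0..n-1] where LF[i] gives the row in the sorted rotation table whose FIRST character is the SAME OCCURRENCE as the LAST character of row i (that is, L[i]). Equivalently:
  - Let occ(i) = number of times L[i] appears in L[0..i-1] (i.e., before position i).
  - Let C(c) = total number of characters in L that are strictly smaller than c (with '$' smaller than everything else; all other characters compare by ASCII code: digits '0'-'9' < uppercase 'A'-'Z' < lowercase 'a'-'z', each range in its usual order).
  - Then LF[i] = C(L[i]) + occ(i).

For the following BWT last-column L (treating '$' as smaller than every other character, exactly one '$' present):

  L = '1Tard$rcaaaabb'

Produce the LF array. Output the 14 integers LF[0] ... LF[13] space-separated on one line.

Answer: 1 2 3 12 11 0 13 10 4 5 6 7 8 9

Derivation:
Char counts: '$':1, '1':1, 'T':1, 'a':5, 'b':2, 'c':1, 'd':1, 'r':2
C (first-col start): C('$')=0, C('1')=1, C('T')=2, C('a')=3, C('b')=8, C('c')=10, C('d')=11, C('r')=12
L[0]='1': occ=0, LF[0]=C('1')+0=1+0=1
L[1]='T': occ=0, LF[1]=C('T')+0=2+0=2
L[2]='a': occ=0, LF[2]=C('a')+0=3+0=3
L[3]='r': occ=0, LF[3]=C('r')+0=12+0=12
L[4]='d': occ=0, LF[4]=C('d')+0=11+0=11
L[5]='$': occ=0, LF[5]=C('$')+0=0+0=0
L[6]='r': occ=1, LF[6]=C('r')+1=12+1=13
L[7]='c': occ=0, LF[7]=C('c')+0=10+0=10
L[8]='a': occ=1, LF[8]=C('a')+1=3+1=4
L[9]='a': occ=2, LF[9]=C('a')+2=3+2=5
L[10]='a': occ=3, LF[10]=C('a')+3=3+3=6
L[11]='a': occ=4, LF[11]=C('a')+4=3+4=7
L[12]='b': occ=0, LF[12]=C('b')+0=8+0=8
L[13]='b': occ=1, LF[13]=C('b')+1=8+1=9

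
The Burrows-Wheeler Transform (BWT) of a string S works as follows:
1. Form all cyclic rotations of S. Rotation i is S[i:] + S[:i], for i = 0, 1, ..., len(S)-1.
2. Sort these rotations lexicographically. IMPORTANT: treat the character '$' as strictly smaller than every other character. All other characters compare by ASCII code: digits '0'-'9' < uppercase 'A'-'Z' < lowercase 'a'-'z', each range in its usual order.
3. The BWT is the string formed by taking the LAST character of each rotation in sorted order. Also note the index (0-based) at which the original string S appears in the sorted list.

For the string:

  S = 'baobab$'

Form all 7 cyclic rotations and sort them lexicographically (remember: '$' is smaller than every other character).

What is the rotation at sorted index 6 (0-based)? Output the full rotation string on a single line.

All 7 rotations (rotation i = S[i:]+S[:i]):
  rot[0] = baobab$
  rot[1] = aobab$b
  rot[2] = obab$ba
  rot[3] = bab$bao
  rot[4] = ab$baob
  rot[5] = b$baoba
  rot[6] = $baobab
Sorted (with $ < everything):
  sorted[0] = $baobab
  sorted[1] = ab$baob
  sorted[2] = aobab$b
  sorted[3] = b$baoba
  sorted[4] = bab$bao
  sorted[5] = baobab$
  sorted[6] = obab$ba
sorted[6] = obab$ba

Answer: obab$ba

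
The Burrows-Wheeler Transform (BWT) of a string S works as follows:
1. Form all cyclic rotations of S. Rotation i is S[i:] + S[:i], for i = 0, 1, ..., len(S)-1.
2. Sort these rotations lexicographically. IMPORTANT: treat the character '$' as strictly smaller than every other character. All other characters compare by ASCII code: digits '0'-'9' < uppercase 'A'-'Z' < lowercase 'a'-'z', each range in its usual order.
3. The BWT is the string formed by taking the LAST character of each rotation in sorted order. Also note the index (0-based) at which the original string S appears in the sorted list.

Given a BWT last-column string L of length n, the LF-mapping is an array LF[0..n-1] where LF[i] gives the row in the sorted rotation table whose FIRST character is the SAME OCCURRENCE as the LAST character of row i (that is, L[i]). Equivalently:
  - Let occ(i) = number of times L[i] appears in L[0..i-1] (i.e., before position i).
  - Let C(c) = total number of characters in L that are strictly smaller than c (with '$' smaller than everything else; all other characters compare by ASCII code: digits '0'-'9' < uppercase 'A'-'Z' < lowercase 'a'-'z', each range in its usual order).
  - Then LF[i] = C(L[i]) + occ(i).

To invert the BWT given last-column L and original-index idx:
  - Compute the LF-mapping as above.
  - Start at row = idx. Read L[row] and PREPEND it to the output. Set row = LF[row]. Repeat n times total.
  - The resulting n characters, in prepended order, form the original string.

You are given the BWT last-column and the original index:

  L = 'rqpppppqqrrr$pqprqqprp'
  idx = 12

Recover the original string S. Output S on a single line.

Answer: qprqpqrqppppppqqrprrr$

Derivation:
LF mapping: 16 10 1 2 3 4 5 11 12 17 18 19 0 6 13 7 20 14 15 8 21 9
Walk LF starting at row 12, prepending L[row]:
  step 1: row=12, L[12]='$', prepend. Next row=LF[12]=0
  step 2: row=0, L[0]='r', prepend. Next row=LF[0]=16
  step 3: row=16, L[16]='r', prepend. Next row=LF[16]=20
  step 4: row=20, L[20]='r', prepend. Next row=LF[20]=21
  step 5: row=21, L[21]='p', prepend. Next row=LF[21]=9
  step 6: row=9, L[9]='r', prepend. Next row=LF[9]=17
  step 7: row=17, L[17]='q', prepend. Next row=LF[17]=14
  step 8: row=14, L[14]='q', prepend. Next row=LF[14]=13
  step 9: row=13, L[13]='p', prepend. Next row=LF[13]=6
  step 10: row=6, L[6]='p', prepend. Next row=LF[6]=5
  step 11: row=5, L[5]='p', prepend. Next row=LF[5]=4
  step 12: row=4, L[4]='p', prepend. Next row=LF[4]=3
  step 13: row=3, L[3]='p', prepend. Next row=LF[3]=2
  step 14: row=2, L[2]='p', prepend. Next row=LF[2]=1
  step 15: row=1, L[1]='q', prepend. Next row=LF[1]=10
  step 16: row=10, L[10]='r', prepend. Next row=LF[10]=18
  step 17: row=18, L[18]='q', prepend. Next row=LF[18]=15
  step 18: row=15, L[15]='p', prepend. Next row=LF[15]=7
  step 19: row=7, L[7]='q', prepend. Next row=LF[7]=11
  step 20: row=11, L[11]='r', prepend. Next row=LF[11]=19
  step 21: row=19, L[19]='p', prepend. Next row=LF[19]=8
  step 22: row=8, L[8]='q', prepend. Next row=LF[8]=12
Reversed output: qprqpqrqppppppqqrprrr$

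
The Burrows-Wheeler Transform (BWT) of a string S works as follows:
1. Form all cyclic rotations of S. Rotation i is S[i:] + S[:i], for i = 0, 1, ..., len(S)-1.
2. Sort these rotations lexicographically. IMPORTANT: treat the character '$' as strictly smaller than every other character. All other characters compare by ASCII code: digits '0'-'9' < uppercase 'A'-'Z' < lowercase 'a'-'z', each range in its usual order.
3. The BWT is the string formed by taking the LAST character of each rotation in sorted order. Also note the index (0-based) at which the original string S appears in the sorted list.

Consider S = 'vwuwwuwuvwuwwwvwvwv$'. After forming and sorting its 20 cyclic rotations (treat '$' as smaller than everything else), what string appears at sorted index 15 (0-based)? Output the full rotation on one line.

Answer: wvwv$vwuwwuwuvwuwwwv

Derivation:
All 20 rotations (rotation i = S[i:]+S[:i]):
  rot[0] = vwuwwuwuvwuwwwvwvwv$
  rot[1] = wuwwuwuvwuwwwvwvwv$v
  rot[2] = uwwuwuvwuwwwvwvwv$vw
  rot[3] = wwuwuvwuwwwvwvwv$vwu
  rot[4] = wuwuvwuwwwvwvwv$vwuw
  rot[5] = uwuvwuwwwvwvwv$vwuww
  rot[6] = wuvwuwwwvwvwv$vwuwwu
  rot[7] = uvwuwwwvwvwv$vwuwwuw
  rot[8] = vwuwwwvwvwv$vwuwwuwu
  rot[9] = wuwwwvwvwv$vwuwwuwuv
  rot[10] = uwwwvwvwv$vwuwwuwuvw
  rot[11] = wwwvwvwv$vwuwwuwuvwu
  rot[12] = wwvwvwv$vwuwwuwuvwuw
  rot[13] = wvwvwv$vwuwwuwuvwuww
  rot[14] = vwvwv$vwuwwuwuvwuwww
  rot[15] = wvwv$vwuwwuwuvwuwwwv
  rot[16] = vwv$vwuwwuwuvwuwwwvw
  rot[17] = wv$vwuwwuwuvwuwwwvwv
  rot[18] = v$vwuwwuwuvwuwwwvwvw
  rot[19] = $vwuwwuwuvwuwwwvwvwv
Sorted (with $ < everything):
  sorted[0] = $vwuwwuwuvwuwwwvwvwv
  sorted[1] = uvwuwwwvwvwv$vwuwwuw
  sorted[2] = uwuvwuwwwvwvwv$vwuww
  sorted[3] = uwwuwuvwuwwwvwvwv$vw
  sorted[4] = uwwwvwvwv$vwuwwuwuvw
  sorted[5] = v$vwuwwuwuvwuwwwvwvw
  sorted[6] = vwuwwuwuvwuwwwvwvwv$
  sorted[7] = vwuwwwvwvwv$vwuwwuwu
  sorted[8] = vwv$vwuwwuwuvwuwwwvw
  sorted[9] = vwvwv$vwuwwuwuvwuwww
  sorted[10] = wuvwuwwwvwvwv$vwuwwu
  sorted[11] = wuwuvwuwwwvwvwv$vwuw
  sorted[12] = wuwwuwuvwuwwwvwvwv$v
  sorted[13] = wuwwwvwvwv$vwuwwuwuv
  sorted[14] = wv$vwuwwuwuvwuwwwvwv
  sorted[15] = wvwv$vwuwwuwuvwuwwwv
  sorted[16] = wvwvwv$vwuwwuwuvwuww
  sorted[17] = wwuwuvwuwwwvwvwv$vwu
  sorted[18] = wwvwvwv$vwuwwuwuvwuw
  sorted[19] = wwwvwvwv$vwuwwuwuvwu
sorted[15] = wvwv$vwuwwuwuvwuwwwv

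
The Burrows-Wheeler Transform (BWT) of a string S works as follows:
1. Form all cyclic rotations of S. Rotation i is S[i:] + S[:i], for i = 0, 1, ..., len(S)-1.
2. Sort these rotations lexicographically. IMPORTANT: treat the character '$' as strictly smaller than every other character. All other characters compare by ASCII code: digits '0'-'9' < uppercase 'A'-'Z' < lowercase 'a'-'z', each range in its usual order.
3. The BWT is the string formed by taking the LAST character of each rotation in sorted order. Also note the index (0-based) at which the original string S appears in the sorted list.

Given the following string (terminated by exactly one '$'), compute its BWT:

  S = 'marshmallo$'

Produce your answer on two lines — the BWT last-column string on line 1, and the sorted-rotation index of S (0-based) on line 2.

Answer: ommsalh$lar
7

Derivation:
All 11 rotations (rotation i = S[i:]+S[:i]):
  rot[0] = marshmallo$
  rot[1] = arshmallo$m
  rot[2] = rshmallo$ma
  rot[3] = shmallo$mar
  rot[4] = hmallo$mars
  rot[5] = mallo$marsh
  rot[6] = allo$marshm
  rot[7] = llo$marshma
  rot[8] = lo$marshmal
  rot[9] = o$marshmall
  rot[10] = $marshmallo
Sorted (with $ < everything):
  sorted[0] = $marshmallo  (last char: 'o')
  sorted[1] = allo$marshm  (last char: 'm')
  sorted[2] = arshmallo$m  (last char: 'm')
  sorted[3] = hmallo$mars  (last char: 's')
  sorted[4] = llo$marshma  (last char: 'a')
  sorted[5] = lo$marshmal  (last char: 'l')
  sorted[6] = mallo$marsh  (last char: 'h')
  sorted[7] = marshmallo$  (last char: '$')
  sorted[8] = o$marshmall  (last char: 'l')
  sorted[9] = rshmallo$ma  (last char: 'a')
  sorted[10] = shmallo$mar  (last char: 'r')
Last column: ommsalh$lar
Original string S is at sorted index 7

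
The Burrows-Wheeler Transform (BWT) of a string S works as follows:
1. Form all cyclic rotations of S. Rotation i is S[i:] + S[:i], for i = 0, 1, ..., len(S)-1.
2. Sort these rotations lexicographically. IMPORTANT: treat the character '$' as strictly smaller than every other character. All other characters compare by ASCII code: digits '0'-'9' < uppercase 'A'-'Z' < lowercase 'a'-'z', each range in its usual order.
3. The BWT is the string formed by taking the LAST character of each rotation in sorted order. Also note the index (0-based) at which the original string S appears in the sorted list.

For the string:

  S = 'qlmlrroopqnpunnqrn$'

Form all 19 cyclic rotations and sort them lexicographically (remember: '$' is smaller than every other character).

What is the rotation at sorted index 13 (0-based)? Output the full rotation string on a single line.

All 19 rotations (rotation i = S[i:]+S[:i]):
  rot[0] = qlmlrroopqnpunnqrn$
  rot[1] = lmlrroopqnpunnqrn$q
  rot[2] = mlrroopqnpunnqrn$ql
  rot[3] = lrroopqnpunnqrn$qlm
  rot[4] = rroopqnpunnqrn$qlml
  rot[5] = roopqnpunnqrn$qlmlr
  rot[6] = oopqnpunnqrn$qlmlrr
  rot[7] = opqnpunnqrn$qlmlrro
  rot[8] = pqnpunnqrn$qlmlrroo
  rot[9] = qnpunnqrn$qlmlrroop
  rot[10] = npunnqrn$qlmlrroopq
  rot[11] = punnqrn$qlmlrroopqn
  rot[12] = unnqrn$qlmlrroopqnp
  rot[13] = nnqrn$qlmlrroopqnpu
  rot[14] = nqrn$qlmlrroopqnpun
  rot[15] = qrn$qlmlrroopqnpunn
  rot[16] = rn$qlmlrroopqnpunnq
  rot[17] = n$qlmlrroopqnpunnqr
  rot[18] = $qlmlrroopqnpunnqrn
Sorted (with $ < everything):
  sorted[0] = $qlmlrroopqnpunnqrn
  sorted[1] = lmlrroopqnpunnqrn$q
  sorted[2] = lrroopqnpunnqrn$qlm
  sorted[3] = mlrroopqnpunnqrn$ql
  sorted[4] = n$qlmlrroopqnpunnqr
  sorted[5] = nnqrn$qlmlrroopqnpu
  sorted[6] = npunnqrn$qlmlrroopq
  sorted[7] = nqrn$qlmlrroopqnpun
  sorted[8] = oopqnpunnqrn$qlmlrr
  sorted[9] = opqnpunnqrn$qlmlrro
  sorted[10] = pqnpunnqrn$qlmlrroo
  sorted[11] = punnqrn$qlmlrroopqn
  sorted[12] = qlmlrroopqnpunnqrn$
  sorted[13] = qnpunnqrn$qlmlrroop
  sorted[14] = qrn$qlmlrroopqnpunn
  sorted[15] = rn$qlmlrroopqnpunnq
  sorted[16] = roopqnpunnqrn$qlmlr
  sorted[17] = rroopqnpunnqrn$qlml
  sorted[18] = unnqrn$qlmlrroopqnp
sorted[13] = qnpunnqrn$qlmlrroop

Answer: qnpunnqrn$qlmlrroop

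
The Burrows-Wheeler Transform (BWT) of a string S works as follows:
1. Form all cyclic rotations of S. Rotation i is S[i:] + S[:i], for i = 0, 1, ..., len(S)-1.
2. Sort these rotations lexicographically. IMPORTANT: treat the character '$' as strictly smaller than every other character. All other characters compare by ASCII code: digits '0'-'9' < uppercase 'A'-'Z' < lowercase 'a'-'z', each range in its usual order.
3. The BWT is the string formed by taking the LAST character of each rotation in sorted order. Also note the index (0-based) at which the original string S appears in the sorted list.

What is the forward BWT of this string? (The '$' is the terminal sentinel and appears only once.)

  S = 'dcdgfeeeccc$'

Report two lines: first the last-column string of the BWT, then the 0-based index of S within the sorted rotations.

All 12 rotations (rotation i = S[i:]+S[:i]):
  rot[0] = dcdgfeeeccc$
  rot[1] = cdgfeeeccc$d
  rot[2] = dgfeeeccc$dc
  rot[3] = gfeeeccc$dcd
  rot[4] = feeeccc$dcdg
  rot[5] = eeeccc$dcdgf
  rot[6] = eeccc$dcdgfe
  rot[7] = eccc$dcdgfee
  rot[8] = ccc$dcdgfeee
  rot[9] = cc$dcdgfeeec
  rot[10] = c$dcdgfeeecc
  rot[11] = $dcdgfeeeccc
Sorted (with $ < everything):
  sorted[0] = $dcdgfeeeccc  (last char: 'c')
  sorted[1] = c$dcdgfeeecc  (last char: 'c')
  sorted[2] = cc$dcdgfeeec  (last char: 'c')
  sorted[3] = ccc$dcdgfeee  (last char: 'e')
  sorted[4] = cdgfeeeccc$d  (last char: 'd')
  sorted[5] = dcdgfeeeccc$  (last char: '$')
  sorted[6] = dgfeeeccc$dc  (last char: 'c')
  sorted[7] = eccc$dcdgfee  (last char: 'e')
  sorted[8] = eeccc$dcdgfe  (last char: 'e')
  sorted[9] = eeeccc$dcdgf  (last char: 'f')
  sorted[10] = feeeccc$dcdg  (last char: 'g')
  sorted[11] = gfeeeccc$dcd  (last char: 'd')
Last column: ccced$ceefgd
Original string S is at sorted index 5

Answer: ccced$ceefgd
5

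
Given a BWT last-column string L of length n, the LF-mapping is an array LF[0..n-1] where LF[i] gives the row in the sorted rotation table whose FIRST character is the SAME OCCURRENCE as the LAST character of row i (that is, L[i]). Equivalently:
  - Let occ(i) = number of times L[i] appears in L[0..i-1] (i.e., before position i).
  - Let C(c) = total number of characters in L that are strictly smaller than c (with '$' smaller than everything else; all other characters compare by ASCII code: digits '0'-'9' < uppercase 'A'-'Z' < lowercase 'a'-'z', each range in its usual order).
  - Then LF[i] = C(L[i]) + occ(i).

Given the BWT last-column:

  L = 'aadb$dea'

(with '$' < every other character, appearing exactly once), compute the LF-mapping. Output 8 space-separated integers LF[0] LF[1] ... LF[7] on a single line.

Answer: 1 2 5 4 0 6 7 3

Derivation:
Char counts: '$':1, 'a':3, 'b':1, 'd':2, 'e':1
C (first-col start): C('$')=0, C('a')=1, C('b')=4, C('d')=5, C('e')=7
L[0]='a': occ=0, LF[0]=C('a')+0=1+0=1
L[1]='a': occ=1, LF[1]=C('a')+1=1+1=2
L[2]='d': occ=0, LF[2]=C('d')+0=5+0=5
L[3]='b': occ=0, LF[3]=C('b')+0=4+0=4
L[4]='$': occ=0, LF[4]=C('$')+0=0+0=0
L[5]='d': occ=1, LF[5]=C('d')+1=5+1=6
L[6]='e': occ=0, LF[6]=C('e')+0=7+0=7
L[7]='a': occ=2, LF[7]=C('a')+2=1+2=3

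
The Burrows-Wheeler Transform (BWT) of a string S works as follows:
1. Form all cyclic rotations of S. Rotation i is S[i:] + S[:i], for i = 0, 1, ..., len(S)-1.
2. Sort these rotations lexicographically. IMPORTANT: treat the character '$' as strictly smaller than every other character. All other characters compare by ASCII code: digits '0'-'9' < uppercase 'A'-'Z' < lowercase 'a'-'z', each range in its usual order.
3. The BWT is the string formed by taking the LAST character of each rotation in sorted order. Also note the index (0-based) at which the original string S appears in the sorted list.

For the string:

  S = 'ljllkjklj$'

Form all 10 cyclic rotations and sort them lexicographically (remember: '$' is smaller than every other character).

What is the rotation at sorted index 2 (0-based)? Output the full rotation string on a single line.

Answer: jklj$ljllk

Derivation:
All 10 rotations (rotation i = S[i:]+S[:i]):
  rot[0] = ljllkjklj$
  rot[1] = jllkjklj$l
  rot[2] = llkjklj$lj
  rot[3] = lkjklj$ljl
  rot[4] = kjklj$ljll
  rot[5] = jklj$ljllk
  rot[6] = klj$ljllkj
  rot[7] = lj$ljllkjk
  rot[8] = j$ljllkjkl
  rot[9] = $ljllkjklj
Sorted (with $ < everything):
  sorted[0] = $ljllkjklj
  sorted[1] = j$ljllkjkl
  sorted[2] = jklj$ljllk
  sorted[3] = jllkjklj$l
  sorted[4] = kjklj$ljll
  sorted[5] = klj$ljllkj
  sorted[6] = lj$ljllkjk
  sorted[7] = ljllkjklj$
  sorted[8] = lkjklj$ljl
  sorted[9] = llkjklj$lj
sorted[2] = jklj$ljllk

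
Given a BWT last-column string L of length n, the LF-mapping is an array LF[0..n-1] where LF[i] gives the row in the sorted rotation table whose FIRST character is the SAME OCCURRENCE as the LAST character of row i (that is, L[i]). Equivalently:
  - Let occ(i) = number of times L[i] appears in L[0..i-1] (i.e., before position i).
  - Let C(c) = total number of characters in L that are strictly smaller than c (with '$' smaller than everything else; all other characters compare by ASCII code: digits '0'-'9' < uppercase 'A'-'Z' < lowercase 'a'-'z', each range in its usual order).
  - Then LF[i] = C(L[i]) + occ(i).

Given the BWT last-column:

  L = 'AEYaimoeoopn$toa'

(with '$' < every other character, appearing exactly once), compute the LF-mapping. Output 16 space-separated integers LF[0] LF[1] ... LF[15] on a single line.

Char counts: '$':1, 'A':1, 'E':1, 'Y':1, 'a':2, 'e':1, 'i':1, 'm':1, 'n':1, 'o':4, 'p':1, 't':1
C (first-col start): C('$')=0, C('A')=1, C('E')=2, C('Y')=3, C('a')=4, C('e')=6, C('i')=7, C('m')=8, C('n')=9, C('o')=10, C('p')=14, C('t')=15
L[0]='A': occ=0, LF[0]=C('A')+0=1+0=1
L[1]='E': occ=0, LF[1]=C('E')+0=2+0=2
L[2]='Y': occ=0, LF[2]=C('Y')+0=3+0=3
L[3]='a': occ=0, LF[3]=C('a')+0=4+0=4
L[4]='i': occ=0, LF[4]=C('i')+0=7+0=7
L[5]='m': occ=0, LF[5]=C('m')+0=8+0=8
L[6]='o': occ=0, LF[6]=C('o')+0=10+0=10
L[7]='e': occ=0, LF[7]=C('e')+0=6+0=6
L[8]='o': occ=1, LF[8]=C('o')+1=10+1=11
L[9]='o': occ=2, LF[9]=C('o')+2=10+2=12
L[10]='p': occ=0, LF[10]=C('p')+0=14+0=14
L[11]='n': occ=0, LF[11]=C('n')+0=9+0=9
L[12]='$': occ=0, LF[12]=C('$')+0=0+0=0
L[13]='t': occ=0, LF[13]=C('t')+0=15+0=15
L[14]='o': occ=3, LF[14]=C('o')+3=10+3=13
L[15]='a': occ=1, LF[15]=C('a')+1=4+1=5

Answer: 1 2 3 4 7 8 10 6 11 12 14 9 0 15 13 5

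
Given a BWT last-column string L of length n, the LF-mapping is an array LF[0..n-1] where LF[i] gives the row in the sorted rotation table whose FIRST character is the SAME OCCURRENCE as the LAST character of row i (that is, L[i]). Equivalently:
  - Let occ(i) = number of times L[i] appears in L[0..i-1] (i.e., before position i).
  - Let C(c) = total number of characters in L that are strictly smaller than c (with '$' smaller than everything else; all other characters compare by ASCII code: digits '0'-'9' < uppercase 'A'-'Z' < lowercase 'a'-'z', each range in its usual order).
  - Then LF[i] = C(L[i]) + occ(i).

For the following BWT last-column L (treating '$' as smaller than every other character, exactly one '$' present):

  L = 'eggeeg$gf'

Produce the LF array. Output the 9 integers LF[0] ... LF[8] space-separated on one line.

Answer: 1 5 6 2 3 7 0 8 4

Derivation:
Char counts: '$':1, 'e':3, 'f':1, 'g':4
C (first-col start): C('$')=0, C('e')=1, C('f')=4, C('g')=5
L[0]='e': occ=0, LF[0]=C('e')+0=1+0=1
L[1]='g': occ=0, LF[1]=C('g')+0=5+0=5
L[2]='g': occ=1, LF[2]=C('g')+1=5+1=6
L[3]='e': occ=1, LF[3]=C('e')+1=1+1=2
L[4]='e': occ=2, LF[4]=C('e')+2=1+2=3
L[5]='g': occ=2, LF[5]=C('g')+2=5+2=7
L[6]='$': occ=0, LF[6]=C('$')+0=0+0=0
L[7]='g': occ=3, LF[7]=C('g')+3=5+3=8
L[8]='f': occ=0, LF[8]=C('f')+0=4+0=4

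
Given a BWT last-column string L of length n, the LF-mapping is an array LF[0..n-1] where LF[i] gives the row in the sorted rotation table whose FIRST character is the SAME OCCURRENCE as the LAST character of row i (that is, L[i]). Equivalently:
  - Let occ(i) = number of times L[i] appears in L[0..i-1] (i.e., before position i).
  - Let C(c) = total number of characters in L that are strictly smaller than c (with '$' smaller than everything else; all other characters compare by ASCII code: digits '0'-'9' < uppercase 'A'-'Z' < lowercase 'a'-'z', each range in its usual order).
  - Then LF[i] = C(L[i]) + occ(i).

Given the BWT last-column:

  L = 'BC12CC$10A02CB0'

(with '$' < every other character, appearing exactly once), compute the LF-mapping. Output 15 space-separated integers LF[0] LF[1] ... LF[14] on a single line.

Answer: 9 11 4 6 12 13 0 5 1 8 2 7 14 10 3

Derivation:
Char counts: '$':1, '0':3, '1':2, '2':2, 'A':1, 'B':2, 'C':4
C (first-col start): C('$')=0, C('0')=1, C('1')=4, C('2')=6, C('A')=8, C('B')=9, C('C')=11
L[0]='B': occ=0, LF[0]=C('B')+0=9+0=9
L[1]='C': occ=0, LF[1]=C('C')+0=11+0=11
L[2]='1': occ=0, LF[2]=C('1')+0=4+0=4
L[3]='2': occ=0, LF[3]=C('2')+0=6+0=6
L[4]='C': occ=1, LF[4]=C('C')+1=11+1=12
L[5]='C': occ=2, LF[5]=C('C')+2=11+2=13
L[6]='$': occ=0, LF[6]=C('$')+0=0+0=0
L[7]='1': occ=1, LF[7]=C('1')+1=4+1=5
L[8]='0': occ=0, LF[8]=C('0')+0=1+0=1
L[9]='A': occ=0, LF[9]=C('A')+0=8+0=8
L[10]='0': occ=1, LF[10]=C('0')+1=1+1=2
L[11]='2': occ=1, LF[11]=C('2')+1=6+1=7
L[12]='C': occ=3, LF[12]=C('C')+3=11+3=14
L[13]='B': occ=1, LF[13]=C('B')+1=9+1=10
L[14]='0': occ=2, LF[14]=C('0')+2=1+2=3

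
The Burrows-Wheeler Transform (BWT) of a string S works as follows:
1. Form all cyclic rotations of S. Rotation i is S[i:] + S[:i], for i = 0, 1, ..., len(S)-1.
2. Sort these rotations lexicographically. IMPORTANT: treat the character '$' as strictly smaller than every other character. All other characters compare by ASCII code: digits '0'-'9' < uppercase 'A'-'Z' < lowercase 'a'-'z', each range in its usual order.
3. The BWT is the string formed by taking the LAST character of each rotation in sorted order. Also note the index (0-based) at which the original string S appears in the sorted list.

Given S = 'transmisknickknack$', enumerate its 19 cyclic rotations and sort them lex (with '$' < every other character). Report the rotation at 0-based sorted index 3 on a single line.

Answer: ck$transmisknickkna

Derivation:
All 19 rotations (rotation i = S[i:]+S[:i]):
  rot[0] = transmisknickknack$
  rot[1] = ransmisknickknack$t
  rot[2] = ansmisknickknack$tr
  rot[3] = nsmisknickknack$tra
  rot[4] = smisknickknack$tran
  rot[5] = misknickknack$trans
  rot[6] = isknickknack$transm
  rot[7] = sknickknack$transmi
  rot[8] = knickknack$transmis
  rot[9] = nickknack$transmisk
  rot[10] = ickknack$transmiskn
  rot[11] = ckknack$transmiskni
  rot[12] = kknack$transmisknic
  rot[13] = knack$transmisknick
  rot[14] = nack$transmisknickk
  rot[15] = ack$transmisknickkn
  rot[16] = ck$transmisknickkna
  rot[17] = k$transmisknickknac
  rot[18] = $transmisknickknack
Sorted (with $ < everything):
  sorted[0] = $transmisknickknack
  sorted[1] = ack$transmisknickkn
  sorted[2] = ansmisknickknack$tr
  sorted[3] = ck$transmisknickkna
  sorted[4] = ckknack$transmiskni
  sorted[5] = ickknack$transmiskn
  sorted[6] = isknickknack$transm
  sorted[7] = k$transmisknickknac
  sorted[8] = kknack$transmisknic
  sorted[9] = knack$transmisknick
  sorted[10] = knickknack$transmis
  sorted[11] = misknickknack$trans
  sorted[12] = nack$transmisknickk
  sorted[13] = nickknack$transmisk
  sorted[14] = nsmisknickknack$tra
  sorted[15] = ransmisknickknack$t
  sorted[16] = sknickknack$transmi
  sorted[17] = smisknickknack$tran
  sorted[18] = transmisknickknack$
sorted[3] = ck$transmisknickkna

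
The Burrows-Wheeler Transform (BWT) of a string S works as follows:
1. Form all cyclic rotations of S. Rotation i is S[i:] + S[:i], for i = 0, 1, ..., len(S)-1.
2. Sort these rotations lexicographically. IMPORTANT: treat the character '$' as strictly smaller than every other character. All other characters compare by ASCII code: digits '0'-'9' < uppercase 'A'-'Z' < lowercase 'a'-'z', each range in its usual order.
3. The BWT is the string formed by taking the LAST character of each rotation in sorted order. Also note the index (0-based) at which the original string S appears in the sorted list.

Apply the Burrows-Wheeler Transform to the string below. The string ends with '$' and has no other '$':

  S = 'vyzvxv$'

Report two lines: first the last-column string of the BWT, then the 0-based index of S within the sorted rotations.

All 7 rotations (rotation i = S[i:]+S[:i]):
  rot[0] = vyzvxv$
  rot[1] = yzvxv$v
  rot[2] = zvxv$vy
  rot[3] = vxv$vyz
  rot[4] = xv$vyzv
  rot[5] = v$vyzvx
  rot[6] = $vyzvxv
Sorted (with $ < everything):
  sorted[0] = $vyzvxv  (last char: 'v')
  sorted[1] = v$vyzvx  (last char: 'x')
  sorted[2] = vxv$vyz  (last char: 'z')
  sorted[3] = vyzvxv$  (last char: '$')
  sorted[4] = xv$vyzv  (last char: 'v')
  sorted[5] = yzvxv$v  (last char: 'v')
  sorted[6] = zvxv$vy  (last char: 'y')
Last column: vxz$vvy
Original string S is at sorted index 3

Answer: vxz$vvy
3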